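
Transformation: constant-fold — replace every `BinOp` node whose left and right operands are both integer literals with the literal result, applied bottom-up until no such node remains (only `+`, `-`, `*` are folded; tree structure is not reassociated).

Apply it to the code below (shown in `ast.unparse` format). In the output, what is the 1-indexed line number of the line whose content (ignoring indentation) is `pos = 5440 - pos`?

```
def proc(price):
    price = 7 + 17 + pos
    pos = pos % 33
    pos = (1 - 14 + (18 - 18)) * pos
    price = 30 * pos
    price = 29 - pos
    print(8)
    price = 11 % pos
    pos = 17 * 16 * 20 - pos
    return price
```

9

Transformed code:
def proc(price):
    price = 24 + pos
    pos = pos % 33
    pos = -13 * pos
    price = 30 * pos
    price = 29 - pos
    print(8)
    price = 11 % pos
    pos = 5440 - pos
    return price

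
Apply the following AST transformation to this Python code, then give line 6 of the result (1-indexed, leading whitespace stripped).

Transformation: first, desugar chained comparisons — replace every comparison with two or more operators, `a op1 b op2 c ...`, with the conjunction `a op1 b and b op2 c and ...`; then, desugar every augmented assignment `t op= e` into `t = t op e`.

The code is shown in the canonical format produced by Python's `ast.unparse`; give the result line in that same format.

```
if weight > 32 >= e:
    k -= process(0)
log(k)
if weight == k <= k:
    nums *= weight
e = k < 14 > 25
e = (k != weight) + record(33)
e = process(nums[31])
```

e = k < 14 and 14 > 25

Transformed code:
if weight > 32 and 32 >= e:
    k = k - process(0)
log(k)
if weight == k and k <= k:
    nums = nums * weight
e = k < 14 and 14 > 25
e = (k != weight) + record(33)
e = process(nums[31])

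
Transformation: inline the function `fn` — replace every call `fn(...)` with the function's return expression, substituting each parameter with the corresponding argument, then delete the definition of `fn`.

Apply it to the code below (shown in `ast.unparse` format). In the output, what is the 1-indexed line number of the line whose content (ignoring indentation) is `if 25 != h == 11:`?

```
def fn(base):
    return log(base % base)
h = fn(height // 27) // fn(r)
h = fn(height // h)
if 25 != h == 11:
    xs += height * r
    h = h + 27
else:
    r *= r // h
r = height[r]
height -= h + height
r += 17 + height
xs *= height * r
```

3

Transformed code:
h = log(height // 27 % (height // 27)) // log(r % r)
h = log(height // h % (height // h))
if 25 != h == 11:
    xs += height * r
    h = h + 27
else:
    r *= r // h
r = height[r]
height -= h + height
r += 17 + height
xs *= height * r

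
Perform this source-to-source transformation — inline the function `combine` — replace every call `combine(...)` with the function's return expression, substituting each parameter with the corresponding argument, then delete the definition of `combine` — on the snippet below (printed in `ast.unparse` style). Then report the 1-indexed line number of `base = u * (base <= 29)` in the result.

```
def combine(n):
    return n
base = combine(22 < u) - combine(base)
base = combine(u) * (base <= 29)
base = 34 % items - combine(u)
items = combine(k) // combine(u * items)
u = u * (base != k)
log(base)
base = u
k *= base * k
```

Transformed code:
base = (22 < u) - base
base = u * (base <= 29)
base = 34 % items - u
items = k // (u * items)
u = u * (base != k)
log(base)
base = u
k *= base * k

2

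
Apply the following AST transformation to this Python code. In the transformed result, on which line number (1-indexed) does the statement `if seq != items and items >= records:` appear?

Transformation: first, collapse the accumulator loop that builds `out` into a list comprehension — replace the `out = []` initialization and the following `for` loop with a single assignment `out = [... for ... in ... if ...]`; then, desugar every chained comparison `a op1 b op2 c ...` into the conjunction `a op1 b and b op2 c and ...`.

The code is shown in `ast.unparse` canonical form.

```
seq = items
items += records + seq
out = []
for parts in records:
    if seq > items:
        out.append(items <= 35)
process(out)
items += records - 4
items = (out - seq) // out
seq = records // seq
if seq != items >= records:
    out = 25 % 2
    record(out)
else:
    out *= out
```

8

Transformed code:
seq = items
items += records + seq
out = [items <= 35 for parts in records if seq > items]
process(out)
items += records - 4
items = (out - seq) // out
seq = records // seq
if seq != items and items >= records:
    out = 25 % 2
    record(out)
else:
    out *= out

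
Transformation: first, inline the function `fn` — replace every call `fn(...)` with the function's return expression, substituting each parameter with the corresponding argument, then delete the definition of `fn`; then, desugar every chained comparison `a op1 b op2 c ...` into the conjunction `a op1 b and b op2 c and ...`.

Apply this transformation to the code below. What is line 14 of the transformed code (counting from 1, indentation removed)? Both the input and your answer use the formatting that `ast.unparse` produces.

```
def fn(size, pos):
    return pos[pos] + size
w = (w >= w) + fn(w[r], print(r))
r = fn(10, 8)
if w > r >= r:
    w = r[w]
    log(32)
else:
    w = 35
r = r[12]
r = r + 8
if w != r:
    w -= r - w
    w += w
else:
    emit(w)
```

emit(w)

Transformed code:
w = (w >= w) + (print(r)[print(r)] + w[r])
r = 8[8] + 10
if w > r and r >= r:
    w = r[w]
    log(32)
else:
    w = 35
r = r[12]
r = r + 8
if w != r:
    w -= r - w
    w += w
else:
    emit(w)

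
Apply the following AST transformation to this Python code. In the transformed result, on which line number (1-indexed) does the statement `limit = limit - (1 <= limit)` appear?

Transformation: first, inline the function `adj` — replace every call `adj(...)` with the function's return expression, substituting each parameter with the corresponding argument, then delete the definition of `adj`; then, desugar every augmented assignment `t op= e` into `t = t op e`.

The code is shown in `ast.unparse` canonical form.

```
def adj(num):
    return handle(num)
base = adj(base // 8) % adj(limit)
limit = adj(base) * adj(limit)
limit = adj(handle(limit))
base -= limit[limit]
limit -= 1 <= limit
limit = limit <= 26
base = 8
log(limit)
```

Transformed code:
base = handle(base // 8) % handle(limit)
limit = handle(base) * handle(limit)
limit = handle(handle(limit))
base = base - limit[limit]
limit = limit - (1 <= limit)
limit = limit <= 26
base = 8
log(limit)

5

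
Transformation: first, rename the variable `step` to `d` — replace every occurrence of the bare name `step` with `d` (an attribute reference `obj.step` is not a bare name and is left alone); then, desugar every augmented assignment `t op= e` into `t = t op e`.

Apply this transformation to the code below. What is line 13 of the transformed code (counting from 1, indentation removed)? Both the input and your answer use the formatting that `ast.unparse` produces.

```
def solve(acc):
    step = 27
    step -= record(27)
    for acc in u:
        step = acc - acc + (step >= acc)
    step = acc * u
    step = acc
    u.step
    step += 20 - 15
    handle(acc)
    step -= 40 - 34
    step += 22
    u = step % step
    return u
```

Transformed code:
def solve(acc):
    d = 27
    d = d - record(27)
    for acc in u:
        d = acc - acc + (d >= acc)
    d = acc * u
    d = acc
    u.step
    d = d + (20 - 15)
    handle(acc)
    d = d - (40 - 34)
    d = d + 22
    u = d % d
    return u

u = d % d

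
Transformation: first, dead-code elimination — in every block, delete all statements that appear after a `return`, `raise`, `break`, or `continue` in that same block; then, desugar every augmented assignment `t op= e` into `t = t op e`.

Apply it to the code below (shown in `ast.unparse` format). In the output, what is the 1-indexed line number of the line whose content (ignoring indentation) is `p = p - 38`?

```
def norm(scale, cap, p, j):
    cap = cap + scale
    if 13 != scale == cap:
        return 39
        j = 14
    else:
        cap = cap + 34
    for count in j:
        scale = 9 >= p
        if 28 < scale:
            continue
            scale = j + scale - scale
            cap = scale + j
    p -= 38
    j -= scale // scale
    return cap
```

Transformed code:
def norm(scale, cap, p, j):
    cap = cap + scale
    if 13 != scale == cap:
        return 39
    else:
        cap = cap + 34
    for count in j:
        scale = 9 >= p
        if 28 < scale:
            continue
    p = p - 38
    j = j - scale // scale
    return cap

11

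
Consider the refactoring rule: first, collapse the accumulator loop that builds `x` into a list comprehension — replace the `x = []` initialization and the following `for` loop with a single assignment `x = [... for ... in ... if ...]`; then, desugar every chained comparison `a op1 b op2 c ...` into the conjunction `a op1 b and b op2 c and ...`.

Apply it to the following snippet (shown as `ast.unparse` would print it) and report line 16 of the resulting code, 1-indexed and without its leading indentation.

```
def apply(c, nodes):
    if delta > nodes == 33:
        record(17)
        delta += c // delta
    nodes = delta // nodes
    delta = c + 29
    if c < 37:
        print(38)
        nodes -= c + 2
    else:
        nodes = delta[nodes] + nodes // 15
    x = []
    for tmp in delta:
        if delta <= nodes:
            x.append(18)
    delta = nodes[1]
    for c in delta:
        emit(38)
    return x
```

Transformed code:
def apply(c, nodes):
    if delta > nodes and nodes == 33:
        record(17)
        delta += c // delta
    nodes = delta // nodes
    delta = c + 29
    if c < 37:
        print(38)
        nodes -= c + 2
    else:
        nodes = delta[nodes] + nodes // 15
    x = [18 for tmp in delta if delta <= nodes]
    delta = nodes[1]
    for c in delta:
        emit(38)
    return x

return x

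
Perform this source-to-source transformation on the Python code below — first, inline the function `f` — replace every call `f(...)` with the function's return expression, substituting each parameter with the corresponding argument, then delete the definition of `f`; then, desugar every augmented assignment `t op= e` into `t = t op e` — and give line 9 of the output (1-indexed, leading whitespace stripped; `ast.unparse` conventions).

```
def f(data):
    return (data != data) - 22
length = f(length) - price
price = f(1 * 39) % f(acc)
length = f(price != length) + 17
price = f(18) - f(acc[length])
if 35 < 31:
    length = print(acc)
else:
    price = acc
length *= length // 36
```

Transformed code:
length = (length != length) - 22 - price
price = ((1 * 39 != 1 * 39) - 22) % ((acc != acc) - 22)
length = ((price != length) != (price != length)) - 22 + 17
price = (18 != 18) - 22 - ((acc[length] != acc[length]) - 22)
if 35 < 31:
    length = print(acc)
else:
    price = acc
length = length * (length // 36)

length = length * (length // 36)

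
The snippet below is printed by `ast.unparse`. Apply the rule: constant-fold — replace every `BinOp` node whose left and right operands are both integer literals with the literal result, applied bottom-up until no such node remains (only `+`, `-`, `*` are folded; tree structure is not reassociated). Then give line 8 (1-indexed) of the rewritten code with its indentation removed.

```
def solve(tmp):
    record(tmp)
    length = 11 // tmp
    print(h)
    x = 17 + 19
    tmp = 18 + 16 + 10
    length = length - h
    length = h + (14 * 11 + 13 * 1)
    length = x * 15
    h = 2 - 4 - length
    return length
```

length = h + 167

Transformed code:
def solve(tmp):
    record(tmp)
    length = 11 // tmp
    print(h)
    x = 36
    tmp = 44
    length = length - h
    length = h + 167
    length = x * 15
    h = -2 - length
    return length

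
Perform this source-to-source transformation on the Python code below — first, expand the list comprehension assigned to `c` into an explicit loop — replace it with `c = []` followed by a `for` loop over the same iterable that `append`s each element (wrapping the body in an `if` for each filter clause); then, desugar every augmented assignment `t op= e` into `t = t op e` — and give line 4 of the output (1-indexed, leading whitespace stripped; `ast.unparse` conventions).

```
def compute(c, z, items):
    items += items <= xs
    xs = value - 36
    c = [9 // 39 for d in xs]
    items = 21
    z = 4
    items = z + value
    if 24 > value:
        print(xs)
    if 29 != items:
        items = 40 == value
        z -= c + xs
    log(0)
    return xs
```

c = []

Transformed code:
def compute(c, z, items):
    items = items + (items <= xs)
    xs = value - 36
    c = []
    for d in xs:
        c.append(9 // 39)
    items = 21
    z = 4
    items = z + value
    if 24 > value:
        print(xs)
    if 29 != items:
        items = 40 == value
        z = z - (c + xs)
    log(0)
    return xs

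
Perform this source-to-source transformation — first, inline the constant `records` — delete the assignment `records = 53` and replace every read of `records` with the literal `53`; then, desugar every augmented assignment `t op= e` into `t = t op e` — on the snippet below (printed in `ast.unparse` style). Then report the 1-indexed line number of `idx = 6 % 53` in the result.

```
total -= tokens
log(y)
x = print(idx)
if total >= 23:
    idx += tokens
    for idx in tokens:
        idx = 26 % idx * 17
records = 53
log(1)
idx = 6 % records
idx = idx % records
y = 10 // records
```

9

Transformed code:
total = total - tokens
log(y)
x = print(idx)
if total >= 23:
    idx = idx + tokens
    for idx in tokens:
        idx = 26 % idx * 17
log(1)
idx = 6 % 53
idx = idx % 53
y = 10 // 53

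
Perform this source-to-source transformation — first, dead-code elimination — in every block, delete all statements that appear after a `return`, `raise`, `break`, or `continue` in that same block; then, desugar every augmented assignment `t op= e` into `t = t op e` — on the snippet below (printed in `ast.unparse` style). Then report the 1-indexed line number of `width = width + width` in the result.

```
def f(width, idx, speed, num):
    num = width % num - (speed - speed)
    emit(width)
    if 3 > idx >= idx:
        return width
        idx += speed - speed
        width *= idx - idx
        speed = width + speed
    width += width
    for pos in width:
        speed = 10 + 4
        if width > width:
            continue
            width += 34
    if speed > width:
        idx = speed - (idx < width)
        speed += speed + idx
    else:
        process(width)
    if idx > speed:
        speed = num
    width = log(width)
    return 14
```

6

Transformed code:
def f(width, idx, speed, num):
    num = width % num - (speed - speed)
    emit(width)
    if 3 > idx >= idx:
        return width
    width = width + width
    for pos in width:
        speed = 10 + 4
        if width > width:
            continue
    if speed > width:
        idx = speed - (idx < width)
        speed = speed + (speed + idx)
    else:
        process(width)
    if idx > speed:
        speed = num
    width = log(width)
    return 14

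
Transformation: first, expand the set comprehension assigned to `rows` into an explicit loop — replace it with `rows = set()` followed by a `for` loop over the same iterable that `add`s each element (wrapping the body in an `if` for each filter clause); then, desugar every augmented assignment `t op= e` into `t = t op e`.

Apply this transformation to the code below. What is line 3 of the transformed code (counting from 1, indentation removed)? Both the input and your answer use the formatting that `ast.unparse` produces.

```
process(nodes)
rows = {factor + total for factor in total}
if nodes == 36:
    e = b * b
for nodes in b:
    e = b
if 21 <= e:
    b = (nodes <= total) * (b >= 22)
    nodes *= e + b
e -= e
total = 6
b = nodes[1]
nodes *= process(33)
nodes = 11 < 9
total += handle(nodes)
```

for factor in total:

Transformed code:
process(nodes)
rows = set()
for factor in total:
    rows.add(factor + total)
if nodes == 36:
    e = b * b
for nodes in b:
    e = b
if 21 <= e:
    b = (nodes <= total) * (b >= 22)
    nodes = nodes * (e + b)
e = e - e
total = 6
b = nodes[1]
nodes = nodes * process(33)
nodes = 11 < 9
total = total + handle(nodes)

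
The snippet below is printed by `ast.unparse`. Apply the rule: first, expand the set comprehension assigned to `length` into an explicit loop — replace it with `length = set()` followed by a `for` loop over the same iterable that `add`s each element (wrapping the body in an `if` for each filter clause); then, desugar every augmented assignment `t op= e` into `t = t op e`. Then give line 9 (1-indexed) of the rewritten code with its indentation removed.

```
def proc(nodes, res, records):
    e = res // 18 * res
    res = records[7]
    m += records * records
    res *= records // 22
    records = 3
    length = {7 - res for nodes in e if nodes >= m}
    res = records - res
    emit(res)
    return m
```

Transformed code:
def proc(nodes, res, records):
    e = res // 18 * res
    res = records[7]
    m = m + records * records
    res = res * (records // 22)
    records = 3
    length = set()
    for nodes in e:
        if nodes >= m:
            length.add(7 - res)
    res = records - res
    emit(res)
    return m

if nodes >= m:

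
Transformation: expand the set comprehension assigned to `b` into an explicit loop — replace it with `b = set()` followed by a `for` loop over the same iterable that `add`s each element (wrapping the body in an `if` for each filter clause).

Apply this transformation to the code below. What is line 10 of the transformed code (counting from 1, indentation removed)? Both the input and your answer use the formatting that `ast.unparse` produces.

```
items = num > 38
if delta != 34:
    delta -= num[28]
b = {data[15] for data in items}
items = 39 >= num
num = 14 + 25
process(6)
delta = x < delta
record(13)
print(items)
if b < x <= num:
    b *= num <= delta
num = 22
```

delta = x < delta

Transformed code:
items = num > 38
if delta != 34:
    delta -= num[28]
b = set()
for data in items:
    b.add(data[15])
items = 39 >= num
num = 14 + 25
process(6)
delta = x < delta
record(13)
print(items)
if b < x <= num:
    b *= num <= delta
num = 22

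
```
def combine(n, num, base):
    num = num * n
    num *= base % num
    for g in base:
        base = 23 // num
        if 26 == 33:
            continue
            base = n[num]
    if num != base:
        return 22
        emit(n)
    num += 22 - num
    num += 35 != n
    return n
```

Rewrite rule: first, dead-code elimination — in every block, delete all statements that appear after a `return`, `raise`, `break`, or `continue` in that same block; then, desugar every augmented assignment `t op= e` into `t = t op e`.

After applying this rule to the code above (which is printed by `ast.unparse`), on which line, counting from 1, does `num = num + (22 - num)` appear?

10

Transformed code:
def combine(n, num, base):
    num = num * n
    num = num * (base % num)
    for g in base:
        base = 23 // num
        if 26 == 33:
            continue
    if num != base:
        return 22
    num = num + (22 - num)
    num = num + (35 != n)
    return n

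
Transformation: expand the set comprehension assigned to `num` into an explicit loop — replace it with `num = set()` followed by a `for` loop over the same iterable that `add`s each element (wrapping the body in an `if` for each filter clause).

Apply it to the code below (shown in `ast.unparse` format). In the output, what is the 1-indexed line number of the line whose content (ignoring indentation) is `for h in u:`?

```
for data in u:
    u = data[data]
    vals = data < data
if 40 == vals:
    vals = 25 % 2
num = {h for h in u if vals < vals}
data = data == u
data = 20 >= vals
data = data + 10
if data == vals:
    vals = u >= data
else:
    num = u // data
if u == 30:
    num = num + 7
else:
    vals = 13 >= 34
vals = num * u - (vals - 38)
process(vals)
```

Transformed code:
for data in u:
    u = data[data]
    vals = data < data
if 40 == vals:
    vals = 25 % 2
num = set()
for h in u:
    if vals < vals:
        num.add(h)
data = data == u
data = 20 >= vals
data = data + 10
if data == vals:
    vals = u >= data
else:
    num = u // data
if u == 30:
    num = num + 7
else:
    vals = 13 >= 34
vals = num * u - (vals - 38)
process(vals)

7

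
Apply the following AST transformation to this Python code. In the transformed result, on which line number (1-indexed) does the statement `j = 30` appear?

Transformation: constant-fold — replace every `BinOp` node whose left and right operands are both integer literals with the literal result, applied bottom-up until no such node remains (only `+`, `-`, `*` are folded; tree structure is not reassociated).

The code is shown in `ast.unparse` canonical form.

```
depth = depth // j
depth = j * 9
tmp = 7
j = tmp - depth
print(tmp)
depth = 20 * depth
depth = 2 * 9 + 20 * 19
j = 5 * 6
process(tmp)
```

Transformed code:
depth = depth // j
depth = j * 9
tmp = 7
j = tmp - depth
print(tmp)
depth = 20 * depth
depth = 398
j = 30
process(tmp)

8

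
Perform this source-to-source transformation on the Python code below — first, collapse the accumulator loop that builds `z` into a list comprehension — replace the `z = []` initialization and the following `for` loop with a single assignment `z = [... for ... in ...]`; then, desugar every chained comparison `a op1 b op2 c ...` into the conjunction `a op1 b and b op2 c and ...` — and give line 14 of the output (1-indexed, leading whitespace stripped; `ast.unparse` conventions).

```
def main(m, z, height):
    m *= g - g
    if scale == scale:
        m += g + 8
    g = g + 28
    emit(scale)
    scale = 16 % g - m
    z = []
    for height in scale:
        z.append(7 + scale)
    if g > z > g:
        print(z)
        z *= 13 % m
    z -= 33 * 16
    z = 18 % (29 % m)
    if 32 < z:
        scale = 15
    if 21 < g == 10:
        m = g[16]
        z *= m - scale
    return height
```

if 32 < z:

Transformed code:
def main(m, z, height):
    m *= g - g
    if scale == scale:
        m += g + 8
    g = g + 28
    emit(scale)
    scale = 16 % g - m
    z = [7 + scale for height in scale]
    if g > z and z > g:
        print(z)
        z *= 13 % m
    z -= 33 * 16
    z = 18 % (29 % m)
    if 32 < z:
        scale = 15
    if 21 < g and g == 10:
        m = g[16]
        z *= m - scale
    return height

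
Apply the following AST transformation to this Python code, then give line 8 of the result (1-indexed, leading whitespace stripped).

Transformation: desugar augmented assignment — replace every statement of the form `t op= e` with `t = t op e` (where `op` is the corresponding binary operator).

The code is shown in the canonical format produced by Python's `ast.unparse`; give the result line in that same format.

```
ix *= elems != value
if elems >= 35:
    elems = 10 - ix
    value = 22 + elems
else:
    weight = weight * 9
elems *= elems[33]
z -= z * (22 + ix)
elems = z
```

z = z - z * (22 + ix)

Transformed code:
ix = ix * (elems != value)
if elems >= 35:
    elems = 10 - ix
    value = 22 + elems
else:
    weight = weight * 9
elems = elems * elems[33]
z = z - z * (22 + ix)
elems = z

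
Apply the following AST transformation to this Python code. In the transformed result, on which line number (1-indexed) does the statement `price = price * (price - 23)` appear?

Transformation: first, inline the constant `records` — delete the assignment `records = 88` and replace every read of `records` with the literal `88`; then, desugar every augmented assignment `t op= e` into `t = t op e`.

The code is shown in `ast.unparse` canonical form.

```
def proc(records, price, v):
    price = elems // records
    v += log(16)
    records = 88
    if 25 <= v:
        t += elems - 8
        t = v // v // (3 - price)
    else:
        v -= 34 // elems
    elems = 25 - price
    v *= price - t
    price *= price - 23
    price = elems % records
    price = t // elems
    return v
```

11

Transformed code:
def proc(records, price, v):
    price = elems // 88
    v = v + log(16)
    if 25 <= v:
        t = t + (elems - 8)
        t = v // v // (3 - price)
    else:
        v = v - 34 // elems
    elems = 25 - price
    v = v * (price - t)
    price = price * (price - 23)
    price = elems % 88
    price = t // elems
    return v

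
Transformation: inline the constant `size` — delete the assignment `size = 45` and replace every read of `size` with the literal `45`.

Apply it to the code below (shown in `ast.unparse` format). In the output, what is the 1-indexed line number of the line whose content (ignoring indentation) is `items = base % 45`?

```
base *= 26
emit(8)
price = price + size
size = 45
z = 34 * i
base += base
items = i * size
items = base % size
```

Transformed code:
base *= 26
emit(8)
price = price + 45
z = 34 * i
base += base
items = i * 45
items = base % 45

7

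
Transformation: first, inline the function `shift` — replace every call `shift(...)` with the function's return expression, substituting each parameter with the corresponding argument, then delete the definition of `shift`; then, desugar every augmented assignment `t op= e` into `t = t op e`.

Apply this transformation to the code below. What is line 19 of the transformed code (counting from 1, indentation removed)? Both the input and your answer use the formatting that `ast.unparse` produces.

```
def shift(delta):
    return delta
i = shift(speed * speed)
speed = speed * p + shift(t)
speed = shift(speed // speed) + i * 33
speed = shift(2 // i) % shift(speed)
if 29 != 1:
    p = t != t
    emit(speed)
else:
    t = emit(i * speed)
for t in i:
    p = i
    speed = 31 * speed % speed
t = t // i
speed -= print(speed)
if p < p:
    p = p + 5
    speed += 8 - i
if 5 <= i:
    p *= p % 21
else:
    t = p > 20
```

Transformed code:
i = speed * speed
speed = speed * p + t
speed = speed // speed + i * 33
speed = 2 // i % speed
if 29 != 1:
    p = t != t
    emit(speed)
else:
    t = emit(i * speed)
for t in i:
    p = i
    speed = 31 * speed % speed
t = t // i
speed = speed - print(speed)
if p < p:
    p = p + 5
    speed = speed + (8 - i)
if 5 <= i:
    p = p * (p % 21)
else:
    t = p > 20

p = p * (p % 21)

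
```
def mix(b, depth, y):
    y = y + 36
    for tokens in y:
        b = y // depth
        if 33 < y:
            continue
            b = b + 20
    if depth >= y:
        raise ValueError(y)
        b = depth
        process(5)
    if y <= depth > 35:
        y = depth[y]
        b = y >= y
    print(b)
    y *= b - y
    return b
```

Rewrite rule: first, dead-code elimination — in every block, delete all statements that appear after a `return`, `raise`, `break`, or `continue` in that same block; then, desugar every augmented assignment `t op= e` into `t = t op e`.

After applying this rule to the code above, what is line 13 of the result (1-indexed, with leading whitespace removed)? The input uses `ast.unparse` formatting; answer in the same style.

y = y * (b - y)

Transformed code:
def mix(b, depth, y):
    y = y + 36
    for tokens in y:
        b = y // depth
        if 33 < y:
            continue
    if depth >= y:
        raise ValueError(y)
    if y <= depth > 35:
        y = depth[y]
        b = y >= y
    print(b)
    y = y * (b - y)
    return b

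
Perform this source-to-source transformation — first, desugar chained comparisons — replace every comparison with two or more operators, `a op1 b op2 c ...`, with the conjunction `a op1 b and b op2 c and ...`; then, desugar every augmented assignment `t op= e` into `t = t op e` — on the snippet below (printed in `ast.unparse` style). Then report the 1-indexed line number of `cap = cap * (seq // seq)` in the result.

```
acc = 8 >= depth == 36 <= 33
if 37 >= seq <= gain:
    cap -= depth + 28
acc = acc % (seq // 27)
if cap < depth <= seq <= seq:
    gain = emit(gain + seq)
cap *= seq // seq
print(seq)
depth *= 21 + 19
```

Transformed code:
acc = 8 >= depth and depth == 36 and (36 <= 33)
if 37 >= seq and seq <= gain:
    cap = cap - (depth + 28)
acc = acc % (seq // 27)
if cap < depth and depth <= seq and (seq <= seq):
    gain = emit(gain + seq)
cap = cap * (seq // seq)
print(seq)
depth = depth * (21 + 19)

7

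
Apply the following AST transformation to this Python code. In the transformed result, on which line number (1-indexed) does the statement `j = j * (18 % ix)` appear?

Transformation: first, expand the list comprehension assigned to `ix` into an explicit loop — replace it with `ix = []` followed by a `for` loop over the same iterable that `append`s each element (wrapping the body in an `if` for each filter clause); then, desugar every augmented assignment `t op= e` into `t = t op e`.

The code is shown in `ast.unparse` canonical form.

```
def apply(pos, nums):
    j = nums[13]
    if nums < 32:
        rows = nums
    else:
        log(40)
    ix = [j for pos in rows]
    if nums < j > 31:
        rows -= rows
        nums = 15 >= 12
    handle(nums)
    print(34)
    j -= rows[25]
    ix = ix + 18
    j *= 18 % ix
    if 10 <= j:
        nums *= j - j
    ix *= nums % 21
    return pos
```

17

Transformed code:
def apply(pos, nums):
    j = nums[13]
    if nums < 32:
        rows = nums
    else:
        log(40)
    ix = []
    for pos in rows:
        ix.append(j)
    if nums < j > 31:
        rows = rows - rows
        nums = 15 >= 12
    handle(nums)
    print(34)
    j = j - rows[25]
    ix = ix + 18
    j = j * (18 % ix)
    if 10 <= j:
        nums = nums * (j - j)
    ix = ix * (nums % 21)
    return pos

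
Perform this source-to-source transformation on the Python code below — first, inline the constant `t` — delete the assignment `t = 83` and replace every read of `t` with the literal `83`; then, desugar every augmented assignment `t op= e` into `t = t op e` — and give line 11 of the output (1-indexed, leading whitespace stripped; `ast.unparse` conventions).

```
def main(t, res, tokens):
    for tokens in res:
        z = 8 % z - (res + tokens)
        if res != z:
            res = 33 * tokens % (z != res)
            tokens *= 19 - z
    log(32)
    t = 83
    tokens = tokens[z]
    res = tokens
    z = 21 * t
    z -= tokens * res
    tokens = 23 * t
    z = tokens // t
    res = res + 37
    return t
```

z = z - tokens * res

Transformed code:
def main(t, res, tokens):
    for tokens in res:
        z = 8 % z - (res + tokens)
        if res != z:
            res = 33 * tokens % (z != res)
            tokens = tokens * (19 - z)
    log(32)
    tokens = tokens[z]
    res = tokens
    z = 21 * 83
    z = z - tokens * res
    tokens = 23 * 83
    z = tokens // 83
    res = res + 37
    return 83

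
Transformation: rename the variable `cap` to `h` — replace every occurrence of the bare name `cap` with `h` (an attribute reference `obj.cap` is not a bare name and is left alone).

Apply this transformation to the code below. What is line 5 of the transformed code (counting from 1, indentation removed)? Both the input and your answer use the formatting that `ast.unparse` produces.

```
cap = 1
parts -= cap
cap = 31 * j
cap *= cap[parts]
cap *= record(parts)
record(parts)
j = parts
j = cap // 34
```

h *= record(parts)

Transformed code:
h = 1
parts -= h
h = 31 * j
h *= h[parts]
h *= record(parts)
record(parts)
j = parts
j = h // 34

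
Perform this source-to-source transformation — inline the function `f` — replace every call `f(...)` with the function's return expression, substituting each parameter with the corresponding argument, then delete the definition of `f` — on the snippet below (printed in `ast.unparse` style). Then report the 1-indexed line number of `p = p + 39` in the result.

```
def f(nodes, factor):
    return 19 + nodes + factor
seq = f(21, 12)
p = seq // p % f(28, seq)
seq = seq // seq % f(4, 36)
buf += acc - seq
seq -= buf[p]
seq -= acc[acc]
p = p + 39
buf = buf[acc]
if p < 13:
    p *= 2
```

Transformed code:
seq = 19 + 21 + 12
p = seq // p % (19 + 28 + seq)
seq = seq // seq % (19 + 4 + 36)
buf += acc - seq
seq -= buf[p]
seq -= acc[acc]
p = p + 39
buf = buf[acc]
if p < 13:
    p *= 2

7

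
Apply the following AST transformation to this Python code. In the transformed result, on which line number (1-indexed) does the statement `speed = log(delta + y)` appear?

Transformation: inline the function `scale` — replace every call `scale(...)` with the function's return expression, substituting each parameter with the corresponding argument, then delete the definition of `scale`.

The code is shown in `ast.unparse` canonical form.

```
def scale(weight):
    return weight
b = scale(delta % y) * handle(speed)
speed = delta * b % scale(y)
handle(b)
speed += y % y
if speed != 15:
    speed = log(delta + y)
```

6

Transformed code:
b = delta % y * handle(speed)
speed = delta * b % y
handle(b)
speed += y % y
if speed != 15:
    speed = log(delta + y)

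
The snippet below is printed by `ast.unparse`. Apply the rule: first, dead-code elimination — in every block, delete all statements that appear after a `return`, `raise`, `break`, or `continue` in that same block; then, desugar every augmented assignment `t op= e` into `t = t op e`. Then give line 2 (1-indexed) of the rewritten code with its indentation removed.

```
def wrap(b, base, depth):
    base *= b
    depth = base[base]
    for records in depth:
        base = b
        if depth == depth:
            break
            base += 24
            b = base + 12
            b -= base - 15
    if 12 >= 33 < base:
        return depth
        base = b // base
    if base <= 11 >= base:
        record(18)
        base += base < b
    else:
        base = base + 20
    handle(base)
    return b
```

Transformed code:
def wrap(b, base, depth):
    base = base * b
    depth = base[base]
    for records in depth:
        base = b
        if depth == depth:
            break
    if 12 >= 33 < base:
        return depth
    if base <= 11 >= base:
        record(18)
        base = base + (base < b)
    else:
        base = base + 20
    handle(base)
    return b

base = base * b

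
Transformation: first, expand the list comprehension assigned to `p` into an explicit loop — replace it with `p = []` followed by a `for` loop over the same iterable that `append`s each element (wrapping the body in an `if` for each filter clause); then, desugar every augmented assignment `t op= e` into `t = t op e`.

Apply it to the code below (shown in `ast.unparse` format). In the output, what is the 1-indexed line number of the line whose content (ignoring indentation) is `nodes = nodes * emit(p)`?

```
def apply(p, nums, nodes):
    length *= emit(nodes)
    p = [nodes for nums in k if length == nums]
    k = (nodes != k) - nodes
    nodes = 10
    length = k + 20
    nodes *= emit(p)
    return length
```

10

Transformed code:
def apply(p, nums, nodes):
    length = length * emit(nodes)
    p = []
    for nums in k:
        if length == nums:
            p.append(nodes)
    k = (nodes != k) - nodes
    nodes = 10
    length = k + 20
    nodes = nodes * emit(p)
    return length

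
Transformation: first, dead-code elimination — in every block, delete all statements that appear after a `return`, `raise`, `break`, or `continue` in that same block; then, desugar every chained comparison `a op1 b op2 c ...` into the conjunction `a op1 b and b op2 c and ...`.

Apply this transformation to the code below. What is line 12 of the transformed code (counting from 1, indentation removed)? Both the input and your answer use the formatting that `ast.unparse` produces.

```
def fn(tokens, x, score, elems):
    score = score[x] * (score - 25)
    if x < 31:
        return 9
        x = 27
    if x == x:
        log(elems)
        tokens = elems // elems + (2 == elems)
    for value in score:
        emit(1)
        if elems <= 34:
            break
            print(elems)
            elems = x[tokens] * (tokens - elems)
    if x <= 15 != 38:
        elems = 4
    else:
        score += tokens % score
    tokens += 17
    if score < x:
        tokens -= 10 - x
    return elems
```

Transformed code:
def fn(tokens, x, score, elems):
    score = score[x] * (score - 25)
    if x < 31:
        return 9
    if x == x:
        log(elems)
        tokens = elems // elems + (2 == elems)
    for value in score:
        emit(1)
        if elems <= 34:
            break
    if x <= 15 and 15 != 38:
        elems = 4
    else:
        score += tokens % score
    tokens += 17
    if score < x:
        tokens -= 10 - x
    return elems

if x <= 15 and 15 != 38:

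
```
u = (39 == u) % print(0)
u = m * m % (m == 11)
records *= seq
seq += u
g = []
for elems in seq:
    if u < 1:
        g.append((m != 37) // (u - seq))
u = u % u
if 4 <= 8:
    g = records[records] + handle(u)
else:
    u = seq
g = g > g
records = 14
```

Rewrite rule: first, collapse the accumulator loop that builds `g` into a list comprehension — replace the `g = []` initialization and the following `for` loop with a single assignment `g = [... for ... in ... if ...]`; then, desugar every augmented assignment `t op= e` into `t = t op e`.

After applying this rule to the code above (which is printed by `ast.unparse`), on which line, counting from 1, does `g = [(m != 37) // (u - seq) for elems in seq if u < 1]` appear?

5

Transformed code:
u = (39 == u) % print(0)
u = m * m % (m == 11)
records = records * seq
seq = seq + u
g = [(m != 37) // (u - seq) for elems in seq if u < 1]
u = u % u
if 4 <= 8:
    g = records[records] + handle(u)
else:
    u = seq
g = g > g
records = 14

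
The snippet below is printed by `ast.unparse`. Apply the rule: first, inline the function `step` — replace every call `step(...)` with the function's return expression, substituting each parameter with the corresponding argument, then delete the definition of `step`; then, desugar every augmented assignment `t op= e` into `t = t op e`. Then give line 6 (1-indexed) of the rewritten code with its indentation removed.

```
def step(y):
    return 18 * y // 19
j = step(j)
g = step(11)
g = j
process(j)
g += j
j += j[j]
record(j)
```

Transformed code:
j = 18 * j // 19
g = 18 * 11 // 19
g = j
process(j)
g = g + j
j = j + j[j]
record(j)

j = j + j[j]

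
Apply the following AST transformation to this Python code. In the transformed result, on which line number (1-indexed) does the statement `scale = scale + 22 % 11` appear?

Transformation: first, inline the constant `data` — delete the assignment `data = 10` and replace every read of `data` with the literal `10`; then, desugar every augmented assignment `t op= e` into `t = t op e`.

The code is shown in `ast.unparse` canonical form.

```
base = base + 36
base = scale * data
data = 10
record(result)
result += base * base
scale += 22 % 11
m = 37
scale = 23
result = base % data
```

Transformed code:
base = base + 36
base = scale * 10
record(result)
result = result + base * base
scale = scale + 22 % 11
m = 37
scale = 23
result = base % 10

5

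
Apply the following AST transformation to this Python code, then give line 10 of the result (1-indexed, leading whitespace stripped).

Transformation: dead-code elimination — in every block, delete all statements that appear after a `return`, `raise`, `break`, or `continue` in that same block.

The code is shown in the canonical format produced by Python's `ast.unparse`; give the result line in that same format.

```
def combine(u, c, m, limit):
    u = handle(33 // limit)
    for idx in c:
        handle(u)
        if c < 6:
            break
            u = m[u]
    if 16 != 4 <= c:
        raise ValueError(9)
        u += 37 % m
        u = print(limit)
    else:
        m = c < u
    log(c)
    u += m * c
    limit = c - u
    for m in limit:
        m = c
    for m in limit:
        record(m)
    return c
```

m = c < u

Transformed code:
def combine(u, c, m, limit):
    u = handle(33 // limit)
    for idx in c:
        handle(u)
        if c < 6:
            break
    if 16 != 4 <= c:
        raise ValueError(9)
    else:
        m = c < u
    log(c)
    u += m * c
    limit = c - u
    for m in limit:
        m = c
    for m in limit:
        record(m)
    return c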